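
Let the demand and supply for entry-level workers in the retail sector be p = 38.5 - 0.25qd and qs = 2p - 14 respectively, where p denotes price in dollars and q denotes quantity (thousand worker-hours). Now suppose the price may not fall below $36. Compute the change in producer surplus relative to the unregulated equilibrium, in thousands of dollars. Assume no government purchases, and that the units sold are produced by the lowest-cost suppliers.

Rearranging demand gives qd = 154 - 4p. Without the control the market clears where 154 - 4p = 2p - 14, i.e. p* = 28 and q* = 42.
The floor of 36 is above the equilibrium price 28, so it binds.
At p = 36: qd = 154 - 4·36 = 10 and qs = 2·36 - 14 = 58.
Producer surplus without the control is ½ · (28 - 7) · 42 = 441.
With the floor, 10 units are sold at 36. The supply price at q = 10 is 12, so PS = ½ · [(36 - 7) + (36 - 12)] · 10 = 265.
Change in producer surplus = 265 - 441 = -176.

-176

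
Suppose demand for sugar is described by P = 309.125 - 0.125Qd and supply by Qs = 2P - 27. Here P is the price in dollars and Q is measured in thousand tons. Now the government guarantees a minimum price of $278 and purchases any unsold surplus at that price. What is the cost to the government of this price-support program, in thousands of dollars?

Rearranging demand gives Qd = 2473 - 8P. Setting quantity demanded equal to quantity supplied, 2473 - 8P = 2P - 27, gives P* = 250 and Q* = 473.
Since 278 > 250, the floor is binding.
At P = 278: Qd = 2473 - 8·278 = 249 and Qs = 2·278 - 27 = 529.
Surplus = Qs - Qd = 280.
Government expenditure = surplus × support price = 280 × 278 = 77840.

77840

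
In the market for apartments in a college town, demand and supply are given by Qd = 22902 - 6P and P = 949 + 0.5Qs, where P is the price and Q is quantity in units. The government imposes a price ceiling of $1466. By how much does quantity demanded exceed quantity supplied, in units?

13072

Rearranging supply gives Qs = 2P - 1898. Equilibrium: 22902 - 6P = 2P - 1898, so 24800 = 8P and P* = 3100, Q* = 4302.
Since 1466 < 3100, the ceiling is binding.
At P = 1466: Qd = 22902 - 6·1466 = 14106 and Qs = 2·1466 - 1898 = 1034.
Shortage = Qd - Qs = 14106 - 1034 = 13072.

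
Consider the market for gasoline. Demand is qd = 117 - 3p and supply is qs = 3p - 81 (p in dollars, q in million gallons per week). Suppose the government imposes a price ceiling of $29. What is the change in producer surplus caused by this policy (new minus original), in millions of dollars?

-48

Without the control the market clears where 117 - 3p = 3p - 81, i.e. p* = 33 and q* = 18.
Because the ceiling (29) lies below the market-clearing price, it is binding.
At p = 29: qd = 117 - 3·29 = 30 and qs = 3·29 - 81 = 6.
Producer surplus without the control is ½ · (33 - 27) · 18 = 54.
With the ceiling, producers sell 6 units at 29, so PS = ½ · (29 - 27) · 6 = 6.
Change in producer surplus = 6 - 54 = -48.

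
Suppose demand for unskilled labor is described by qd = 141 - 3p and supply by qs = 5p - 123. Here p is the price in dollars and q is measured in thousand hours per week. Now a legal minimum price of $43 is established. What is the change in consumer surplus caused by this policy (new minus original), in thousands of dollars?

Without the control the market clears where 141 - 3p = 5p - 123, i.e. p* = 33 and q* = 42.
Because the floor (43) lies above the market-clearing price, it is binding.
At p = 43: qd = 141 - 3·43 = 12 and qs = 5·43 - 123 = 92.
Consumer surplus without the control is ½ · (47 - 33) · 42 = 294.
With the floor, consumers buy 12 units at 43, so CS = ½ · (47 - 43) · 12 = 24.
Change in consumer surplus = 24 - 294 = -270.

-270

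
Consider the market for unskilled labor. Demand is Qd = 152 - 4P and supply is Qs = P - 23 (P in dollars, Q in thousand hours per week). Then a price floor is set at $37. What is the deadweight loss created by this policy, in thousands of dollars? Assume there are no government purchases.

Setting quantity demanded equal to quantity supplied, 152 - 4P = P - 23, gives P* = 35 and Q* = 12.
The floor of 37 is above the equilibrium price 35, so it binds.
At P = 37: Qd = 152 - 4·37 = 4 and Qs = 37 - 23 = 14.
Quantity traded falls to 4. At Q = 4 the demand price is (152 - 4)/4 = 37 and the supply price is 23 + 4 = 27.
Deadweight loss = ½ · (37 - 27) · (12 - 4) = ½ · 10 · 8 = 40.

40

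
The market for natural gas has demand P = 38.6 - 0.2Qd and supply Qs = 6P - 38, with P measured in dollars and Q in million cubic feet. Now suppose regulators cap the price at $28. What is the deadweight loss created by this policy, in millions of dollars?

Rearranging demand gives Qd = 193 - 5P. In a free market, 193 - 5P = 6P - 38 gives the equilibrium P* = 21, Q* = 88.
Since 28 is above P* = 21, the ceiling does not bind and the free-market outcome prevails.
Since the control does not bind, no trades are prevented and deadweight loss is zero.

0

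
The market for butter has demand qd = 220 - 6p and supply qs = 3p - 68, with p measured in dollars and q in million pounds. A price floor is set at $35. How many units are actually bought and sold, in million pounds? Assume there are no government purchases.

Without the control the market clears where 220 - 6p = 3p - 68, i.e. p* = 32 and q* = 28.
Since 35 > 32, the floor is binding.
At p = 35: qd = 220 - 6·35 = 10 and qs = 3·35 - 68 = 37.
The quantity actually transacted is the short side, demand: 10.

10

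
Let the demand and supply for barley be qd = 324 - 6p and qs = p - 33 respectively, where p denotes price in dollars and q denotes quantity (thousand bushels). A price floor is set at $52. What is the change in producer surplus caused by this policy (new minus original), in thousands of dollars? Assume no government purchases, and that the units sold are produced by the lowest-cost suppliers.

-6

Without the control the market clears where 324 - 6p = p - 33, i.e. p* = 51 and q* = 18.
Because the floor (52) lies above the market-clearing price, it is binding.
At p = 52: qd = 324 - 6·52 = 12 and qs = 52 - 33 = 19.
Producer surplus without the control is ½ · (51 - 33) · 18 = 162.
With the floor, 12 units are sold at 52. The supply price at q = 12 is 45, so PS = ½ · [(52 - 33) + (52 - 45)] · 12 = 156.
Change in producer surplus = 156 - 162 = -6.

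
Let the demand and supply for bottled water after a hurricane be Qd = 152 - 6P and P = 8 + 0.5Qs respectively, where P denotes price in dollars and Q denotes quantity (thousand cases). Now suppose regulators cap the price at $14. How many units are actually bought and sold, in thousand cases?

Rearranging supply gives Qs = 2P - 16. In a free market, 152 - 6P = 2P - 16 gives the equilibrium P* = 21, Q* = 26.
Since 14 < 21, the ceiling is binding.
At P = 14: Qd = 152 - 6·14 = 68 and Qs = 2·14 - 16 = 12.
The quantity actually transacted is the short side, supply: 12.

12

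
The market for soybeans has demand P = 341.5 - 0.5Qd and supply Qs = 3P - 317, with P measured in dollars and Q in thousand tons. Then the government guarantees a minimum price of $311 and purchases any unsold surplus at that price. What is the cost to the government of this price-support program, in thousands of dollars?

Rearranging demand gives Qd = 683 - 2P. Without the control the market clears where 683 - 2P = 3P - 317, i.e. P* = 200 and Q* = 283.
Since 311 > 200, the floor is binding.
At P = 311: Qd = 683 - 2·311 = 61 and Qs = 3·311 - 317 = 616.
Surplus = Qs - Qd = 555.
Government expenditure = surplus × support price = 555 × 311 = 172605.

172605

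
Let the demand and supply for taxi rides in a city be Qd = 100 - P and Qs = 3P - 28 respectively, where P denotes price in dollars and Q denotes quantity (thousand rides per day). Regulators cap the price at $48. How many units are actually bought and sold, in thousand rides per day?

68

Equilibrium: 100 - P = 3P - 28, so 128 = 4P and P* = 32, Q* = 68.
The ceiling of 48 is above the equilibrium price 32, so it is not binding; the market clears at P* = 32, Q* = 68.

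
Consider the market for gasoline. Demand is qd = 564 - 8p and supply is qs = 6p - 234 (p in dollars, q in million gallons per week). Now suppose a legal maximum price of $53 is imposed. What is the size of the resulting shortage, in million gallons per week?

56

In a free market, 564 - 8p = 6p - 234 gives the equilibrium p* = 57, q* = 108.
Because the ceiling (53) lies below the market-clearing price, it is binding.
At p = 53: qd = 564 - 8·53 = 140 and qs = 6·53 - 234 = 84.
Shortage = qd - qs = 140 - 84 = 56.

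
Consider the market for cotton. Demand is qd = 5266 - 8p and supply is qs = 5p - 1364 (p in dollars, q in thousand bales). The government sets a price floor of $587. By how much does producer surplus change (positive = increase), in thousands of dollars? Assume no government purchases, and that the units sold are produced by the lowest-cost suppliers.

Without the control the market clears where 5266 - 8p = 5p - 1364, i.e. p* = 510 and q* = 1186.
The floor of 587 is above the equilibrium price 510, so it binds.
At p = 587: qd = 5266 - 8·587 = 570 and qs = 5·587 - 1364 = 1571.
Producer surplus without the control is ½ · (510 - 272.8) · 1186 = 140659.6.
With the floor, 570 units are sold at 587. The supply price at q = 570 is 386.8, so PS = ½ · [(587 - 272.8) + (587 - 386.8)] · 570 = 146604.
Change in producer surplus = 146604 - 140659.6 = 5944.4.

5944.4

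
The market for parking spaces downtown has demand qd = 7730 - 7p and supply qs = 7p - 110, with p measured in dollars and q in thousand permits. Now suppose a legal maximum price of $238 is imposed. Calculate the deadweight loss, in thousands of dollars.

725788

In a free market, 7730 - 7p = 7p - 110 gives the equilibrium p* = 560, q* = 3810.
The ceiling of 238 is below the equilibrium price 560, so it binds.
At p = 238: qd = 7730 - 7·238 = 6064 and qs = 7·238 - 110 = 1556.
Quantity traded falls to 1556. At q = 1556 the demand price is (7730 - 1556)/7 = 882 and the supply price is (110 + 1556)/7 = 238.
Deadweight loss = ½ · (882 - 238) · (3810 - 1556) = ½ · 644 · 2254 = 725788.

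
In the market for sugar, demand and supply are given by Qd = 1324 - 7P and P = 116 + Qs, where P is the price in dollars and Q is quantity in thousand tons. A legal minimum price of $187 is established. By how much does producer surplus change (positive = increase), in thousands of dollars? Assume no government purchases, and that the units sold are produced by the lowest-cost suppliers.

Rearranging supply gives Qs = P - 116. Without the control the market clears where 1324 - 7P = P - 116, i.e. P* = 180 and Q* = 64.
Since 187 > 180, the floor is binding.
At P = 187: Qd = 1324 - 7·187 = 15 and Qs = 187 - 116 = 71.
Producer surplus without the control is ½ · (180 - 116) · 64 = 2048.
With the floor, 15 units are sold at 187. The supply price at Q = 15 is 131, so PS = ½ · [(187 - 116) + (187 - 131)] · 15 = 952.5.
Change in producer surplus = 952.5 - 2048 = -1095.5.

-1095.5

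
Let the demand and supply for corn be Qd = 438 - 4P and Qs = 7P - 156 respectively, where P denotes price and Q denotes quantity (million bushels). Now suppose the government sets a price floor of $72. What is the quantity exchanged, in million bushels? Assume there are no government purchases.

150

In a free market, 438 - 4P = 7P - 156 gives the equilibrium P* = 54, Q* = 222.
Since 72 > 54, the floor is binding.
At P = 72: Qd = 438 - 4·72 = 150 and Qs = 7·72 - 156 = 348.
The quantity actually transacted is the short side, demand: 150.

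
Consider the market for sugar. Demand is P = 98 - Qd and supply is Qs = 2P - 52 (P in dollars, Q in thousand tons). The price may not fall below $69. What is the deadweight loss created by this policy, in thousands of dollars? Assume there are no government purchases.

Rearranging demand gives Qd = 98 - P. Equilibrium: 98 - P = 2P - 52, so 150 = 3P and P* = 50, Q* = 48.
Since 69 > 50, the floor is binding.
At P = 69: Qd = 98 - 69 = 29 and Qs = 2·69 - 52 = 86.
Quantity traded falls to 29. At Q = 29 the demand price is 98 - 29 = 69 and the supply price is (52 + 29)/2 = 40.5.
Deadweight loss = ½ · (69 - 40.5) · (48 - 29) = ½ · 28.5 · 19 = 270.75.

270.75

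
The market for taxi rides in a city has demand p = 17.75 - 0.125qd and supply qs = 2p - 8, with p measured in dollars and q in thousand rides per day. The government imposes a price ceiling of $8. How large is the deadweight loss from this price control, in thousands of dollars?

61.25

Rearranging demand gives qd = 142 - 8p. Without the control the market clears where 142 - 8p = 2p - 8, i.e. p* = 15 and q* = 22.
Since 8 < 15, the ceiling is binding.
At p = 8: qd = 142 - 8·8 = 78 and qs = 2·8 - 8 = 8.
Quantity traded falls to 8. At q = 8 the demand price is (142 - 8)/8 = 16.75 and the supply price is (8 + 8)/2 = 8.
Deadweight loss = ½ · (16.75 - 8) · (22 - 8) = ½ · 8.75 · 14 = 61.25.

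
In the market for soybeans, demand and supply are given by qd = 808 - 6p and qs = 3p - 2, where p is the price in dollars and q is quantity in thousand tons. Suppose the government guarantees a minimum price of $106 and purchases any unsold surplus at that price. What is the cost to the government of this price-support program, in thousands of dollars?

15264

Without the control the market clears where 808 - 6p = 3p - 2, i.e. p* = 90 and q* = 268.
Since 106 > 90, the floor is binding.
At p = 106: qd = 808 - 6·106 = 172 and qs = 3·106 - 2 = 316.
Surplus = qs - qd = 144.
Government expenditure = surplus × support price = 144 × 106 = 15264.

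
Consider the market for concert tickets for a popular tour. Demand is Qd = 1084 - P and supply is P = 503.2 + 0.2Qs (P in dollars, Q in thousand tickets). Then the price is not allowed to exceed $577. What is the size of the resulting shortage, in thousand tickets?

138

Rearranging supply gives Qs = 5P - 2516. Equilibrium: 1084 - P = 5P - 2516, so 3600 = 6P and P* = 600, Q* = 484.
The ceiling of 577 is below the equilibrium price 600, so it binds.
At P = 577: Qd = 1084 - 577 = 507 and Qs = 5·577 - 2516 = 369.
Shortage = Qd - Qs = 507 - 369 = 138.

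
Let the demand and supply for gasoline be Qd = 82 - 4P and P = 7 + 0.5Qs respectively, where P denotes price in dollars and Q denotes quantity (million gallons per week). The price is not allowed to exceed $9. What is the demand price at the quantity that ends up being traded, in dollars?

19.5

Rearranging supply gives Qs = 2P - 14. Equilibrium: 82 - 4P = 2P - 14, so 96 = 6P and P* = 16, Q* = 18.
Since 9 < 16, the ceiling is binding.
At P = 9: Qd = 82 - 4·9 = 46 and Qs = 2·9 - 14 = 4.
Only 4 units reach the market. On the demand curve, the marginal buyer's willingness to pay at Q = 4 is (82 - 4)/4 = 19.5.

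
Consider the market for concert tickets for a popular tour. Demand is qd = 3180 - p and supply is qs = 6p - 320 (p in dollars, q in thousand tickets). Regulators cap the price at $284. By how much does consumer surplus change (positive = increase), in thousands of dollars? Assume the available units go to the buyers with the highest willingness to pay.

-540864

Without the control the market clears where 3180 - p = 6p - 320, i.e. p* = 500 and q* = 2680.
The ceiling of 284 is below the equilibrium price 500, so it binds.
At p = 284: qd = 3180 - 284 = 2896 and qs = 6·284 - 320 = 1384.
Consumer surplus without the control is ½ · (3180 - 500) · 2680 = 3591200.
With the ceiling, 1384 units are sold at 284 (assume they go to the highest-value buyers). The demand price at q = 1384 is 1796, so CS = ½ · [(3180 - 284) + (1796 - 284)] · 1384 = 3050336.
Change in consumer surplus = 3050336 - 3591200 = -540864.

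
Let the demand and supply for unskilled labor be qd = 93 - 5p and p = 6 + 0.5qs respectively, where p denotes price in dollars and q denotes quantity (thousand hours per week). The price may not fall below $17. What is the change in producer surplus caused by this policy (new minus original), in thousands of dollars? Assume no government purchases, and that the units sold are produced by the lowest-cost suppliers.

-9

Rearranging supply gives qs = 2p - 12. Setting quantity demanded equal to quantity supplied, 93 - 5p = 2p - 12, gives p* = 15 and q* = 18.
The floor of 17 is above the equilibrium price 15, so it binds.
At p = 17: qd = 93 - 5·17 = 8 and qs = 2·17 - 12 = 22.
Producer surplus without the control is ½ · (15 - 6) · 18 = 81.
With the floor, 8 units are sold at 17. The supply price at q = 8 is 10, so PS = ½ · [(17 - 6) + (17 - 10)] · 8 = 72.
Change in producer surplus = 72 - 81 = -9.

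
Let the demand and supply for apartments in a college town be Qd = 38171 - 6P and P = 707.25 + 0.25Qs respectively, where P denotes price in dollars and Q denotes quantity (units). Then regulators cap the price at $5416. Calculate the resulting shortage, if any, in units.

Rearranging supply gives Qs = 4P - 2829. Setting quantity demanded equal to quantity supplied, 38171 - 6P = 4P - 2829, gives P* = 4100 and Q* = 13571.
The ceiling of 5416 is above the equilibrium price 4100, so it is not binding; the market clears at P* = 4100, Q* = 13571.
Since the control does not bind, there is no shortage.

0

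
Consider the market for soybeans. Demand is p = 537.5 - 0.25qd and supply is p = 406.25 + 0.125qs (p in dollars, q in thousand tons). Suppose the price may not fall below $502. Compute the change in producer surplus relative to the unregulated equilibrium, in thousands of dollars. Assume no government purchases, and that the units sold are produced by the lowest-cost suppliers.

4680

Rearranging demand gives qd = 2150 - 4p; rearranging supply gives qs = 8p - 3250. Equilibrium: 2150 - 4p = 8p - 3250, so 5400 = 12p and p* = 450, q* = 350.
Since 502 > 450, the floor is binding.
At p = 502: qd = 2150 - 4·502 = 142 and qs = 8·502 - 3250 = 766.
Producer surplus without the control is ½ · (450 - 406.25) · 350 = 7656.25.
With the floor, 142 units are sold at 502. The supply price at q = 142 is 424, so PS = ½ · [(502 - 406.25) + (502 - 424)] · 142 = 12336.25.
Change in producer surplus = 12336.25 - 7656.25 = 4680.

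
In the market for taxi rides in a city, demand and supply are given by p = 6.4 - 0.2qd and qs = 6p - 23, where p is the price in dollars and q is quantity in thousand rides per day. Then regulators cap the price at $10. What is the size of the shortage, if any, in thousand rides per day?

Rearranging demand gives qd = 32 - 5p. In a free market, 32 - 5p = 6p - 23 gives the equilibrium p* = 5, q* = 7.
Since 10 is above p* = 5, the ceiling does not bind and the free-market outcome prevails.
Since the control does not bind, there is no shortage.

0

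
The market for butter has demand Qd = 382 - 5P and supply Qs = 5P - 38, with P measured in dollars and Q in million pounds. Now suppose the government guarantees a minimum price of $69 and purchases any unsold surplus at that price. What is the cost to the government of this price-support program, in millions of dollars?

18630

Setting quantity demanded equal to quantity supplied, 382 - 5P = 5P - 38, gives P* = 42 and Q* = 172.
The floor of 69 is above the equilibrium price 42, so it binds.
At P = 69: Qd = 382 - 5·69 = 37 and Qs = 5·69 - 38 = 307.
Surplus = Qs - Qd = 270.
Government expenditure = surplus × support price = 270 × 69 = 18630.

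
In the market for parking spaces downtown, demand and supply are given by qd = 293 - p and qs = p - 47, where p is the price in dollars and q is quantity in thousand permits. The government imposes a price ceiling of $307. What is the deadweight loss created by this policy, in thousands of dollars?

Without the control the market clears where 293 - p = p - 47, i.e. p* = 170 and q* = 123.
Since 307 is above p* = 170, the ceiling does not bind and the free-market outcome prevails.
Since the control does not bind, no trades are prevented and deadweight loss is zero.

0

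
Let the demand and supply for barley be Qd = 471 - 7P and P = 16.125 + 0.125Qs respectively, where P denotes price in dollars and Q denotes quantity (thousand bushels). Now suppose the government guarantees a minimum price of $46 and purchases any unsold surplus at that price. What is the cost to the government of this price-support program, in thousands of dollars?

4140

Rearranging supply gives Qs = 8P - 129. Without the control the market clears where 471 - 7P = 8P - 129, i.e. P* = 40 and Q* = 191.
Since 46 > 40, the floor is binding.
At P = 46: Qd = 471 - 7·46 = 149 and Qs = 8·46 - 129 = 239.
Surplus = Qs - Qd = 90.
Government expenditure = surplus × support price = 90 × 46 = 4140.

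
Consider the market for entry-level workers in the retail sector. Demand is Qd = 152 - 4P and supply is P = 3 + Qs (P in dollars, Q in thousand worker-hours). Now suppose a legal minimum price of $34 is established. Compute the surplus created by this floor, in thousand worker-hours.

Rearranging supply gives Qs = P - 3. Without the control the market clears where 152 - 4P = P - 3, i.e. P* = 31 and Q* = 28.
Since 34 > 31, the floor is binding.
At P = 34: Qd = 152 - 4·34 = 16 and Qs = 34 - 3 = 31.
Surplus = Qs - Qd = 31 - 16 = 15.

15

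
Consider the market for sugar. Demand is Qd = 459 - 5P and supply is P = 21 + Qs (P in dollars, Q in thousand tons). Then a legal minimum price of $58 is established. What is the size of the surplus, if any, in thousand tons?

Rearranging supply gives Qs = P - 21. Without the control the market clears where 459 - 5P = P - 21, i.e. P* = 80 and Q* = 59.
The floor of 58 is below the equilibrium price 80, so it is not binding; the market clears at P* = 80, Q* = 59.
Since the control does not bind, there is no surplus.

0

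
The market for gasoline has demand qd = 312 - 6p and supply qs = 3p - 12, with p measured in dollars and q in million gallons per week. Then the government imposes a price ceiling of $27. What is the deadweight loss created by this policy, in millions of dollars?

182.25

Without the control the market clears where 312 - 6p = 3p - 12, i.e. p* = 36 and q* = 96.
Since 27 < 36, the ceiling is binding.
At p = 27: qd = 312 - 6·27 = 150 and qs = 3·27 - 12 = 69.
Quantity traded falls to 69. At q = 69 the demand price is (312 - 69)/6 = 40.5 and the supply price is (12 + 69)/3 = 27.
Deadweight loss = ½ · (40.5 - 27) · (96 - 69) = ½ · 13.5 · 27 = 182.25.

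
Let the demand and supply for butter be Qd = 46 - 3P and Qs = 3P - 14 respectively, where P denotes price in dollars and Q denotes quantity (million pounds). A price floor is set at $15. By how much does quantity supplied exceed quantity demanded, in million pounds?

30

Setting quantity demanded equal to quantity supplied, 46 - 3P = 3P - 14, gives P* = 10 and Q* = 16.
Since 15 > 10, the floor is binding.
At P = 15: Qd = 46 - 3·15 = 1 and Qs = 3·15 - 14 = 31.
Surplus = Qs - Qd = 31 - 1 = 30.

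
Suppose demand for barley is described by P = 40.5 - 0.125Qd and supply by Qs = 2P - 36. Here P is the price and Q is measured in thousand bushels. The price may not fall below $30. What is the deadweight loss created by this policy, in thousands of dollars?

0

Rearranging demand gives Qd = 324 - 8P. Setting quantity demanded equal to quantity supplied, 324 - 8P = 2P - 36, gives P* = 36 and Q* = 36.
Since 30 is below P* = 36, the floor does not bind and the free-market outcome prevails.
Since the control does not bind, no trades are prevented and deadweight loss is zero.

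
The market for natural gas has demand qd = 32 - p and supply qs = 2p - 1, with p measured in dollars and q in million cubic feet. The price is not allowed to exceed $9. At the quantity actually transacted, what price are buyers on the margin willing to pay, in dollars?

15

Equilibrium: 32 - p = 2p - 1, so 33 = 3p and p* = 11, q* = 21.
The ceiling of 9 is below the equilibrium price 11, so it binds.
At p = 9: qd = 32 - 9 = 23 and qs = 2·9 - 1 = 17.
Only 17 units reach the market. On the demand curve, the marginal buyer's willingness to pay at q = 17 is (32 - 17) = 15.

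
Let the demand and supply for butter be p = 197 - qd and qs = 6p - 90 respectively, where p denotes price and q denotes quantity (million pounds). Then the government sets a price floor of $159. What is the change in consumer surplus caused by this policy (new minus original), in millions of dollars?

Rearranging demand gives qd = 197 - p. Setting quantity demanded equal to quantity supplied, 197 - p = 6p - 90, gives p* = 41 and q* = 156.
Because the floor (159) lies above the market-clearing price, it is binding.
At p = 159: qd = 197 - 159 = 38 and qs = 6·159 - 90 = 864.
Consumer surplus without the control is ½ · (197 - 41) · 156 = 12168.
With the floor, consumers buy 38 units at 159, so CS = ½ · (197 - 159) · 38 = 722.
Change in consumer surplus = 722 - 12168 = -11446.

-11446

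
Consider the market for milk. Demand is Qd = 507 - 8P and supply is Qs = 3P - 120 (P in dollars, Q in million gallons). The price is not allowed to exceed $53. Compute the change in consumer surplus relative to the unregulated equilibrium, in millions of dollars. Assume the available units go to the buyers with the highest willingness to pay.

Equilibrium: 507 - 8P = 3P - 120, so 627 = 11P and P* = 57, Q* = 51.
The ceiling of 53 is below the equilibrium price 57, so it binds.
At P = 53: Qd = 507 - 8·53 = 83 and Qs = 3·53 - 120 = 39.
Consumer surplus without the control is ½ · (63.375 - 57) · 51 = 162.5625.
With the ceiling, 39 units are sold at 53 (assume they go to the highest-value buyers). The demand price at Q = 39 is 58.5, so CS = ½ · [(63.375 - 53) + (58.5 - 53)] · 39 = 309.5625.
Change in consumer surplus = 309.5625 - 162.5625 = 147.

147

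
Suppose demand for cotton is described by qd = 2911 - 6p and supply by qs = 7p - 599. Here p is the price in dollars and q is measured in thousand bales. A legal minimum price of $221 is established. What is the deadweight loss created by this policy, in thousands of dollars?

0

Without the control the market clears where 2911 - 6p = 7p - 599, i.e. p* = 270 and q* = 1291.
The floor of 221 is below the equilibrium price 270, so it is not binding; the market clears at p* = 270, q* = 1291.
Since the control does not bind, no trades are prevented and deadweight loss is zero.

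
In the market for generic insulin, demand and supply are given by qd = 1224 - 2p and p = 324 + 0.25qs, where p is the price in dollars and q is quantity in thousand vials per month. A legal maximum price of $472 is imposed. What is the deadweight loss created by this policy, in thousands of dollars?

0

Rearranging supply gives qs = 4p - 1296. Without the control the market clears where 1224 - 2p = 4p - 1296, i.e. p* = 420 and q* = 384.
Since 472 is above p* = 420, the ceiling does not bind and the free-market outcome prevails.
Since the control does not bind, no trades are prevented and deadweight loss is zero.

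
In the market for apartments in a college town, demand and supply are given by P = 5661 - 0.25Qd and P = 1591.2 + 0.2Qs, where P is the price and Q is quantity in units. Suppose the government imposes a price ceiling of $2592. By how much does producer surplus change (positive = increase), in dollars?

Rearranging demand gives Qd = 22644 - 4P; rearranging supply gives Qs = 5P - 7956. Equilibrium: 22644 - 4P = 5P - 7956, so 30600 = 9P and P* = 3400, Q* = 9044.
The ceiling of 2592 is below the equilibrium price 3400, so it binds.
At P = 2592: Qd = 22644 - 4·2592 = 12276 and Qs = 5·2592 - 7956 = 5004.
Producer surplus without the control is ½ · (3400 - 1591.2) · 9044 = 8179393.6.
With the ceiling, producers sell 5004 units at 2592, so PS = ½ · (2592 - 1591.2) · 5004 = 2504001.6.
Change in producer surplus = 2504001.6 - 8179393.6 = -5675392.

-5675392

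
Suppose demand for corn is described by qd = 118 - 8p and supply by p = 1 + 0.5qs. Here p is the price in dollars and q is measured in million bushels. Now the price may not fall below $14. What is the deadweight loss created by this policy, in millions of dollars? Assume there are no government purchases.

80

Rearranging supply gives qs = 2p - 2. In a free market, 118 - 8p = 2p - 2 gives the equilibrium p* = 12, q* = 22.
The floor of 14 is above the equilibrium price 12, so it binds.
At p = 14: qd = 118 - 8·14 = 6 and qs = 2·14 - 2 = 26.
Quantity traded falls to 6. At q = 6 the demand price is (118 - 6)/8 = 14 and the supply price is (2 + 6)/2 = 4.
Deadweight loss = ½ · (14 - 4) · (22 - 6) = ½ · 10 · 16 = 80.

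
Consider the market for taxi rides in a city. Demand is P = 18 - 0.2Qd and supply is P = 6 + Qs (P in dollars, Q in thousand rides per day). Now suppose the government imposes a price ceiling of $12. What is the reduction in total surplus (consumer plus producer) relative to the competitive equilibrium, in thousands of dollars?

Rearranging demand gives Qd = 90 - 5P; rearranging supply gives Qs = P - 6. Without the control the market clears where 90 - 5P = P - 6, i.e. P* = 16 and Q* = 10.
The ceiling of 12 is below the equilibrium price 16, so it binds.
At P = 12: Qd = 90 - 5·12 = 30 and Qs = 12 - 6 = 6.
Quantity traded falls to 6. At Q = 6 the demand price is (90 - 6)/5 = 16.8 and the supply price is 6 + 6 = 12.
Deadweight loss = ½ · (16.8 - 12) · (10 - 6) = ½ · 4.8 · 4 = 9.6.

9.6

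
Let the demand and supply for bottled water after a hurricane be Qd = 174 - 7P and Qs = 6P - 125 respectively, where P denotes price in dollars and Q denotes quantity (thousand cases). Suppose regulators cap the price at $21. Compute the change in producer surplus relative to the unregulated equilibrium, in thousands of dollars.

-14

Setting quantity demanded equal to quantity supplied, 174 - 7P = 6P - 125, gives P* = 23 and Q* = 13.
Because the ceiling (21) lies below the market-clearing price, it is binding.
At P = 21: Qd = 174 - 7·21 = 27 and Qs = 6·21 - 125 = 1.
Producer surplus without the control is ½ · (23 - 125/6) · 13 = 169/12.
With the ceiling, producers sell 1 units at 21, so PS = ½ · (21 - 125/6) · 1 = 1/12.
Change in producer surplus = 1/12 - 169/12 = -14.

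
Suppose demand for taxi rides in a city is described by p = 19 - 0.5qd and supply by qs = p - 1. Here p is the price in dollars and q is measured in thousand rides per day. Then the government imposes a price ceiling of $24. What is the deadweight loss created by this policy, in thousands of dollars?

Rearranging demand gives qd = 38 - 2p. In a free market, 38 - 2p = p - 1 gives the equilibrium p* = 13, q* = 12.
Since 24 is above p* = 13, the ceiling does not bind and the free-market outcome prevails.
Since the control does not bind, no trades are prevented and deadweight loss is zero.

0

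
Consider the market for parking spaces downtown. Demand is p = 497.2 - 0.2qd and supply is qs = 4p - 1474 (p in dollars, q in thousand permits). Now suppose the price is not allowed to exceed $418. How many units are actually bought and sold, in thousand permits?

198

Rearranging demand gives qd = 2486 - 5p. In a free market, 2486 - 5p = 4p - 1474 gives the equilibrium p* = 440, q* = 286.
The ceiling of 418 is below the equilibrium price 440, so it binds.
At p = 418: qd = 2486 - 5·418 = 396 and qs = 4·418 - 1474 = 198.
The quantity actually transacted is the short side, supply: 198.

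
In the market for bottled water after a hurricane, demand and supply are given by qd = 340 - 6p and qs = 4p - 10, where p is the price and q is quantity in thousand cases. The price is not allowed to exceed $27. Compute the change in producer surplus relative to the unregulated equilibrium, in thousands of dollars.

Setting quantity demanded equal to quantity supplied, 340 - 6p = 4p - 10, gives p* = 35 and q* = 130.
Since 27 < 35, the ceiling is binding.
At p = 27: qd = 340 - 6·27 = 178 and qs = 4·27 - 10 = 98.
Producer surplus without the control is ½ · (35 - 2.5) · 130 = 2112.5.
With the ceiling, producers sell 98 units at 27, so PS = ½ · (27 - 2.5) · 98 = 1200.5.
Change in producer surplus = 1200.5 - 2112.5 = -912.

-912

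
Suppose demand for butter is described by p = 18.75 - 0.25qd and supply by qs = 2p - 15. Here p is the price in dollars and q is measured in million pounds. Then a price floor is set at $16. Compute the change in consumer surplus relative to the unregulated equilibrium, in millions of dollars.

Rearranging demand gives qd = 75 - 4p. In a free market, 75 - 4p = 2p - 15 gives the equilibrium p* = 15, q* = 15.
Since 16 > 15, the floor is binding.
At p = 16: qd = 75 - 4·16 = 11 and qs = 2·16 - 15 = 17.
Consumer surplus without the control is ½ · (18.75 - 15) · 15 = 28.125.
With the floor, consumers buy 11 units at 16, so CS = ½ · (18.75 - 16) · 11 = 15.125.
Change in consumer surplus = 15.125 - 28.125 = -13.

-13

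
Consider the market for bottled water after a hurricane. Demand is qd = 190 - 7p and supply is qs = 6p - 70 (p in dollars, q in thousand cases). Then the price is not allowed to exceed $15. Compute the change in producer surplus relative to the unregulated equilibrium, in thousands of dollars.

-175

Without the control the market clears where 190 - 7p = 6p - 70, i.e. p* = 20 and q* = 50.
Because the ceiling (15) lies below the market-clearing price, it is binding.
At p = 15: qd = 190 - 7·15 = 85 and qs = 6·15 - 70 = 20.
Producer surplus without the control is ½ · (20 - 35/3) · 50 = 625/3.
With the ceiling, producers sell 20 units at 15, so PS = ½ · (15 - 35/3) · 20 = 100/3.
Change in producer surplus = 100/3 - 625/3 = -175.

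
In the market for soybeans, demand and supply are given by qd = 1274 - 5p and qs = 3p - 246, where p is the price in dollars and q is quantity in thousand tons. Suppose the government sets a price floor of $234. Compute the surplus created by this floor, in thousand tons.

In a free market, 1274 - 5p = 3p - 246 gives the equilibrium p* = 190, q* = 324.
The floor of 234 is above the equilibrium price 190, so it binds.
At p = 234: qd = 1274 - 5·234 = 104 and qs = 3·234 - 246 = 456.
Surplus = qs - qd = 456 - 104 = 352.

352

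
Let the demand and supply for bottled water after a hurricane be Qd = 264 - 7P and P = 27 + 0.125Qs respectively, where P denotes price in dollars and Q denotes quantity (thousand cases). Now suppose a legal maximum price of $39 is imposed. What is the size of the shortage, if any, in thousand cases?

Rearranging supply gives Qs = 8P - 216. In a free market, 264 - 7P = 8P - 216 gives the equilibrium P* = 32, Q* = 40.
Since 39 is above P* = 32, the ceiling does not bind and the free-market outcome prevails.
Since the control does not bind, there is no shortage.

0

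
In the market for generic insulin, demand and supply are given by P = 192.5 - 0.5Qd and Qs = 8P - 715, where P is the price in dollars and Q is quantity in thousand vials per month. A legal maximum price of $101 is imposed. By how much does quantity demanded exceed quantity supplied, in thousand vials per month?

90

Rearranging demand gives Qd = 385 - 2P. In a free market, 385 - 2P = 8P - 715 gives the equilibrium P* = 110, Q* = 165.
The ceiling of 101 is below the equilibrium price 110, so it binds.
At P = 101: Qd = 385 - 2·101 = 183 and Qs = 8·101 - 715 = 93.
Shortage = Qd - Qs = 183 - 93 = 90.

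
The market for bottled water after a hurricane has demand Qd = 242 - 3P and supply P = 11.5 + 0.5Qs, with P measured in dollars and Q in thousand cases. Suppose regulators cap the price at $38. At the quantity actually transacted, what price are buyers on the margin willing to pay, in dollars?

63

Rearranging supply gives Qs = 2P - 23. Equilibrium: 242 - 3P = 2P - 23, so 265 = 5P and P* = 53, Q* = 83.
Since 38 < 53, the ceiling is binding.
At P = 38: Qd = 242 - 3·38 = 128 and Qs = 2·38 - 23 = 53.
Only 53 units reach the market. On the demand curve, the marginal buyer's willingness to pay at Q = 53 is (242 - 53)/3 = 63.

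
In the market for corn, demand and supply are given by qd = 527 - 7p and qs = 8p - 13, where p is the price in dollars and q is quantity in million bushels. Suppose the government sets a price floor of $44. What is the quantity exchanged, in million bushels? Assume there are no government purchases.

219

Setting quantity demanded equal to quantity supplied, 527 - 7p = 8p - 13, gives p* = 36 and q* = 275.
Because the floor (44) lies above the market-clearing price, it is binding.
At p = 44: qd = 527 - 7·44 = 219 and qs = 8·44 - 13 = 339.
The quantity actually transacted is the short side, demand: 219.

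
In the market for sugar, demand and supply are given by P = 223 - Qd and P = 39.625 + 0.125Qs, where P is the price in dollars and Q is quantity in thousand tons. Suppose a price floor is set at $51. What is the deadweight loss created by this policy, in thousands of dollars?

0

Rearranging demand gives Qd = 223 - P; rearranging supply gives Qs = 8P - 317. Setting quantity demanded equal to quantity supplied, 223 - P = 8P - 317, gives P* = 60 and Q* = 163.
Since 51 is below P* = 60, the floor does not bind and the free-market outcome prevails.
Since the control does not bind, no trades are prevented and deadweight loss is zero.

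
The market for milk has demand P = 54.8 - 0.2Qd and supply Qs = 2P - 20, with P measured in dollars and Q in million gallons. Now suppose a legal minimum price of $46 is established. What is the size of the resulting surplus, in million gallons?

28

Rearranging demand gives Qd = 274 - 5P. Equilibrium: 274 - 5P = 2P - 20, so 294 = 7P and P* = 42, Q* = 64.
The floor of 46 is above the equilibrium price 42, so it binds.
At P = 46: Qd = 274 - 5·46 = 44 and Qs = 2·46 - 20 = 72.
Surplus = Qs - Qd = 72 - 44 = 28.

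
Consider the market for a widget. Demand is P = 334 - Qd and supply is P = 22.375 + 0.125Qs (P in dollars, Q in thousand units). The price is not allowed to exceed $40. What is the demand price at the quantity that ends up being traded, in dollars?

193

Rearranging demand gives Qd = 334 - P; rearranging supply gives Qs = 8P - 179. Without the control the market clears where 334 - P = 8P - 179, i.e. P* = 57 and Q* = 277.
The ceiling of 40 is below the equilibrium price 57, so it binds.
At P = 40: Qd = 334 - 40 = 294 and Qs = 8·40 - 179 = 141.
Only 141 units reach the market. On the demand curve, the marginal buyer's willingness to pay at Q = 141 is (334 - 141) = 193.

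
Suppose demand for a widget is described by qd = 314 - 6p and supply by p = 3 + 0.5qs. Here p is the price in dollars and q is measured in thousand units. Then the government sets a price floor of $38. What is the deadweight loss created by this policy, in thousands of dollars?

0

Rearranging supply gives qs = 2p - 6. In a free market, 314 - 6p = 2p - 6 gives the equilibrium p* = 40, q* = 74.
Since 38 is below p* = 40, the floor does not bind and the free-market outcome prevails.
Since the control does not bind, no trades are prevented and deadweight loss is zero.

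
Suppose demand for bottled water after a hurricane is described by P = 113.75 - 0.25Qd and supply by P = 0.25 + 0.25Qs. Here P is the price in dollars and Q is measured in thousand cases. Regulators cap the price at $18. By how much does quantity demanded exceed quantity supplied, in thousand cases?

Rearranging demand gives Qd = 455 - 4P; rearranging supply gives Qs = 4P - 1. In a free market, 455 - 4P = 4P - 1 gives the equilibrium P* = 57, Q* = 227.
Since 18 < 57, the ceiling is binding.
At P = 18: Qd = 455 - 4·18 = 383 and Qs = 4·18 - 1 = 71.
Shortage = Qd - Qs = 383 - 71 = 312.

312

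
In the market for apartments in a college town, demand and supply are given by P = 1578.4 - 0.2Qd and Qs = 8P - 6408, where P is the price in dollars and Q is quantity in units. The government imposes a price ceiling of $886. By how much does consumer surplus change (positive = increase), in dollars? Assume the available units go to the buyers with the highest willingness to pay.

-147574.4

Rearranging demand gives Qd = 7892 - 5P. Equilibrium: 7892 - 5P = 8P - 6408, so 14300 = 13P and P* = 1100, Q* = 2392.
Since 886 < 1100, the ceiling is binding.
At P = 886: Qd = 7892 - 5·886 = 3462 and Qs = 8·886 - 6408 = 680.
Consumer surplus without the control is ½ · (1578.4 - 1100) · 2392 = 572166.4.
With the ceiling, 680 units are sold at 886 (assume they go to the highest-value buyers). The demand price at Q = 680 is 1442.4, so CS = ½ · [(1578.4 - 886) + (1442.4 - 886)] · 680 = 424592.
Change in consumer surplus = 424592 - 572166.4 = -147574.4.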